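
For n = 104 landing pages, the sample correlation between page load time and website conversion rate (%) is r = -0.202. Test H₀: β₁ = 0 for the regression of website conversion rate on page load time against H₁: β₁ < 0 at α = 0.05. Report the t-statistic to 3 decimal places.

t = r·√(n − 2)/√(1 − r²) = -0.202·√102/√0.959196 = -2.083.
df = n − 2 = 102.
One-sided p ≈ 0.0199, which is < 0.05, so reject H₀.
There is evidence of a linear association between page load time and website conversion rate.

t = -2.083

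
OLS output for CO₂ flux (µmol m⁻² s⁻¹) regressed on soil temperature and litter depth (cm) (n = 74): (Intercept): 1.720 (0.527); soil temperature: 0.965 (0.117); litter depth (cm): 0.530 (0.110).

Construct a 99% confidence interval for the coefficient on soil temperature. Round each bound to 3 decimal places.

Read off: b = 0.965, SE = 0.117 for soil temperature.
df = n − k − 1 = 74 − 2 − 1 = 71.
t* = t_{0.005, 71} = 2.646863.
Margin = t* × SE = 2.646863 × 0.117 = 0.30968.
CI: 0.965 ± 0.30968 → (0.655, 1.275).

(0.655, 1.275)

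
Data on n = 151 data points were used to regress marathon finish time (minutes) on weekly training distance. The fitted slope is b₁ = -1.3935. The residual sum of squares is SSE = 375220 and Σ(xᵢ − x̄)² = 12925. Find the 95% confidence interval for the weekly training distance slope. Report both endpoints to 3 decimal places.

(-2.266, -0.521)

MSE = SSE/(n − 2) = 375220/149 = 2518.26.
SE(b₁) = √(MSE/Sₓₓ) = √(2518.26/12925) = 0.441402.
df = n − 2 = 149.
t* = t_{0.025, 149} = 1.976013.
Margin = t* × SE = 1.976013 × 0.441402 = 0.87222.
CI: -1.3935 ± 0.87222 → (-2.266, -0.521).
With 95% confidence, each one-unit increase in weekly training distance is associated with a change of between -2.266 and -0.521 minutes in marathon finish time.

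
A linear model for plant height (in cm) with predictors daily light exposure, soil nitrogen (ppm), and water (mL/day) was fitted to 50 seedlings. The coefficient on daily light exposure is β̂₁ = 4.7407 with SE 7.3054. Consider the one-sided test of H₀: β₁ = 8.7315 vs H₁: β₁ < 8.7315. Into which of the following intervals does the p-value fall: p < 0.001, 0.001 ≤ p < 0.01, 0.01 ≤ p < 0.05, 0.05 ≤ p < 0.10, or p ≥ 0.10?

t = (4.7407 − 8.7315) / 7.3054 = -0.546.
df = n − k − 1 = 50 − 3 − 1 = 46.
One-sided p = P(T_{46} < t) ≈ 0.2938.
So p ≥ 0.10.

p ≥ 0.10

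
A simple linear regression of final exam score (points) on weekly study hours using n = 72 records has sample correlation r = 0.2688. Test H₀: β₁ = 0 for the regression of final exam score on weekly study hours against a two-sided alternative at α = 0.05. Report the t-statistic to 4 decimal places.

t = 2.3349

t = r·√(n − 2)/√(1 − r²) = 0.2688·√70/√0.927747 = 2.3349.
df = n − 2 = 70.
Two-sided p ≈ 0.0224, which is < 0.05, so reject H₀.
There is evidence of a linear association between weekly study hours and final exam score.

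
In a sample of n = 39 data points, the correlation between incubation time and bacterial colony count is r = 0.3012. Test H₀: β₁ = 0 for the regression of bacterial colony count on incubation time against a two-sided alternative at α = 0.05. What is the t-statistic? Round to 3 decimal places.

t = r·√(n − 2)/√(1 − r²) = 0.3012·√37/√0.909279 = 1.921.
df = n − 2 = 37.
Two-sided p ≈ 0.0624, which is ≥ 0.05, so fail to reject H₀.
The data do not give significant evidence of a linear association between incubation time and bacterial colony count.

t = 1.921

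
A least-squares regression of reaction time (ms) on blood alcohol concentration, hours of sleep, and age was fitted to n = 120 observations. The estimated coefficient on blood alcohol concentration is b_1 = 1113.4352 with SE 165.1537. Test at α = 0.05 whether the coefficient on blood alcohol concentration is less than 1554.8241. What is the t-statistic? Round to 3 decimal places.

H₀: β₁ = 1554.8241 vs H₁: β₁ < 1554.8241.
t = (b_1 − β₁⁰)/SE = (1113.4352 − 1554.8241) / 165.1537 = -2.673.
df = n − k − 1 = 120 − 3 − 1 = 116.
One-sided p ≈ 0.0043, which is < 0.05, so reject H₀.
There is evidence that the true slope on blood alcohol concentration is below 1554.8241 ms per unit, holding the other predictors fixed.

t = -2.673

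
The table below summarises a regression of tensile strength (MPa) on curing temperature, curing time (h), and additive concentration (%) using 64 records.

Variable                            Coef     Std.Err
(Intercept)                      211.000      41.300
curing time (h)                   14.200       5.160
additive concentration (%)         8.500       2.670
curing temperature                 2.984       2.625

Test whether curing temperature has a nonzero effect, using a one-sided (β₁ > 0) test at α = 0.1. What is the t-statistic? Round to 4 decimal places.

Read off: b = 2.984, SE = 2.625 for curing temperature.
H₀: β₁ = 0 vs H₁: β₁ > 0.
t = 2.984 / 2.625 = 1.1368.
df = n − k − 1 = 64 − 3 − 1 = 60.
One-sided p ≈ 0.1301, which is ≥ 0.1, so fail to reject H₀.
The data do not give significant evidence that the true slope on curing temperature is positive, holding the other predictors fixed.

t = 1.1368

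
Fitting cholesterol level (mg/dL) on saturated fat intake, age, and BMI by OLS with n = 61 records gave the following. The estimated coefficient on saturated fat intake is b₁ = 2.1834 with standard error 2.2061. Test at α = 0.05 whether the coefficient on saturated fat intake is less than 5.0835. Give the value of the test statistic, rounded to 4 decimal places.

H₀: β₁ = 5.0835 vs H₁: β₁ < 5.0835.
t = (b₁ − β₁⁰)/SE = (2.1834 − 5.0835) / 2.2061 = -1.3146.
df = n − k − 1 = 61 − 3 − 1 = 57.
One-sided p ≈ 0.0970, which is ≥ 0.05, so fail to reject H₀.
The data do not give significant evidence that the true slope on saturated fat intake is below 5.0835 mg/dL per unit, holding the other predictors fixed.

t = -1.3146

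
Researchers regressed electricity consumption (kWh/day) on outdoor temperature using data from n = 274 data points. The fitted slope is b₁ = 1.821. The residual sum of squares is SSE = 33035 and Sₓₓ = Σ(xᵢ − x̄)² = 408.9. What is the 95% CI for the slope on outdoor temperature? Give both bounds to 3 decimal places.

MSE = SSE/(n − 2) = 33035/272 = 121.452.
SE(b₁) = √(MSE/Sₓₓ) = √(121.452/408.9) = 0.544997.
df = n − 2 = 272.
t* = t_{0.025, 272} = 1.968724.
Margin = t* × SE = 1.968724 × 0.544997 = 1.07295.
CI: 1.821 ± 1.07295 → (0.748, 2.894).
With 95% confidence, each one-unit increase in outdoor temperature is associated with a change of between 0.748 and 2.894 kWh/day in electricity consumption.

(0.748, 2.894)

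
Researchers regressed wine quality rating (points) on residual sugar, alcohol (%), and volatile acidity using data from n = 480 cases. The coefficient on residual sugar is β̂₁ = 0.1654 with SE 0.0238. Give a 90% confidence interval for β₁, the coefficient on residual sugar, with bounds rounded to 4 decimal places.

df = n − k − 1 = 480 − 3 − 1 = 476.
t* = t_{0.05, 476} = 1.648061.
Margin = t* × SE = 1.648061 × 0.0238 = 0.039224.
CI: 0.1654 ± 0.039224 → (0.1262, 0.2046).
With 90% confidence, each one-unit increase in residual sugar is associated with a change of between 0.1262 and 0.2046 points in wine quality rating, holding the other predictors fixed.

(0.1262, 0.2046)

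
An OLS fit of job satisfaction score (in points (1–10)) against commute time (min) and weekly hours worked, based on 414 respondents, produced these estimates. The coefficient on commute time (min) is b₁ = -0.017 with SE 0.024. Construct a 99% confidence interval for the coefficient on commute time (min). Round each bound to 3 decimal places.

df = n − k − 1 = 414 − 2 − 1 = 411.
t* = t_{0.005, 411} = 2.587844.
Margin = t* × SE = 2.587844 × 0.024 = 0.06211.
CI: -0.017 ± 0.06211 → (-0.079, 0.045).
With 99% confidence, each one-unit increase in commute time (min) is associated with a change of between -0.079 and 0.045 points (1–10) in job satisfaction score, holding the other predictors fixed.

(-0.079, 0.045)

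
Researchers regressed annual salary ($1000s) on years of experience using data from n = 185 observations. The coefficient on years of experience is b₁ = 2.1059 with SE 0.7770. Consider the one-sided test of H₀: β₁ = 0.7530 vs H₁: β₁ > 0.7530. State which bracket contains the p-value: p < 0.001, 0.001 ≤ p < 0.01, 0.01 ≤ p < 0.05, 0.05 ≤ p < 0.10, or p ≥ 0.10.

t = (2.1059 − 0.7530) / 0.7770 = 1.741.
df = n − 2 = 185 − 2 = 183.
One-sided p = P(T_{183} > t) ≈ 0.0417.
So 0.01 ≤ p < 0.05.

0.01 ≤ p < 0.05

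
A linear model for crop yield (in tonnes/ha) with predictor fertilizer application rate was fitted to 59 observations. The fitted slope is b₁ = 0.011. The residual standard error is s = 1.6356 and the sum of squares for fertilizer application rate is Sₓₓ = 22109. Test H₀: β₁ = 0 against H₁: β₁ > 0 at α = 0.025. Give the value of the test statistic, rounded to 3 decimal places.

t = 1.000

SE(b₁) = s/√Sₓₓ = 1.6356/√22109 = 0.011.
t = 0.011 / 0.011 = 1.000.
df = n − 2 = 57.
One-sided p ≈ 0.1608, which is ≥ 0.025, so fail to reject H₀.
The data do not give significant evidence that the true slope on fertilizer application rate is positive.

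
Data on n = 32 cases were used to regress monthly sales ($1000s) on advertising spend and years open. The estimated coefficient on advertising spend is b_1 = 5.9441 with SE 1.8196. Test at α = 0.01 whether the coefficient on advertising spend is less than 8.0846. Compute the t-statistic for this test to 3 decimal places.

t = -1.176

H₀: β₁ = 8.0846 vs H₁: β₁ < 8.0846.
t = (b_1 − β₁⁰)/SE = (5.9441 − 8.0846) / 1.8196 = -1.176.
df = n − k − 1 = 32 − 2 − 1 = 29.
One-sided p ≈ 0.1245, which is ≥ 0.01, so fail to reject H₀.
The data do not give significant evidence that the true slope on advertising spend is below 8.0846 $1000s per unit, holding the other predictors fixed.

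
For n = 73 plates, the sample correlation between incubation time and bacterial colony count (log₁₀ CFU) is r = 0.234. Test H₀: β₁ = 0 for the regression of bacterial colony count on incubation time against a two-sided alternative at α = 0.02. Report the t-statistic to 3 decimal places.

t = 2.028

t = r·√(n − 2)/√(1 − r²) = 0.234·√71/√0.945244 = 2.028.
df = n − 2 = 71.
Two-sided p ≈ 0.0463, which is ≥ 0.02, so fail to reject H₀.
The data do not give significant evidence of a linear association between incubation time and bacterial colony count.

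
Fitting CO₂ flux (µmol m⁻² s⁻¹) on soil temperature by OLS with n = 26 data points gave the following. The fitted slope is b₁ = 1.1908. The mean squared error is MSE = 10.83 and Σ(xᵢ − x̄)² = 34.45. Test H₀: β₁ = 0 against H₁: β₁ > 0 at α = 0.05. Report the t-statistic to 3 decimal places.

SE(b₁) = √(MSE/Sₓₓ) = √(10.83/34.45) = 0.560686.
t = 1.1908 / 0.560686 = 2.124.
df = n − 2 = 24.
One-sided p ≈ 0.0221, which is < 0.05, so reject H₀.
There is evidence that the true slope on soil temperature is positive.

t = 2.124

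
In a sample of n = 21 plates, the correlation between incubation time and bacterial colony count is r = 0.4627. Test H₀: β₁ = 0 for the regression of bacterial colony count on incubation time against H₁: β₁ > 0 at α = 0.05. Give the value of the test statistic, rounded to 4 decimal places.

t = 2.2750

t = r·√(n − 2)/√(1 − r²) = 0.4627·√19/√0.785909 = 2.2750.
df = n − 2 = 19.
One-sided p ≈ 0.0173, which is < 0.05, so reject H₀.
There is evidence of a linear association between incubation time and bacterial colony count.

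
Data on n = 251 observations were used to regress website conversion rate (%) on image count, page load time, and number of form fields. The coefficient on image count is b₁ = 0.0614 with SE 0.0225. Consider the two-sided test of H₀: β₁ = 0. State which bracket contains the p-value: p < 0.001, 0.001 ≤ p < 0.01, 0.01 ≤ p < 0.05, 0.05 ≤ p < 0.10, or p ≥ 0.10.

t = 0.0614 / 0.0225 = 2.729.
df = n − k − 1 = 251 − 3 − 1 = 247.
Two-sided p = 2·P(T_{247} > |t|) ≈ 0.0068.
So 0.001 ≤ p < 0.01.

0.001 ≤ p < 0.01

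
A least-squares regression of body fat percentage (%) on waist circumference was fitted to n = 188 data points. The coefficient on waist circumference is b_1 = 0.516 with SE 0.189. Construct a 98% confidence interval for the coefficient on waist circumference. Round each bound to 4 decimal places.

df = n − 2 = 188 − 2 = 186.
t* = t_{0.01, 186} = 2.346563.
Margin = t* × SE = 2.346563 × 0.189 = 0.443500.
CI: 0.516 ± 0.443500 → (0.0725, 0.9595).
With 98% confidence, each one-unit increase in waist circumference is associated with a change of between 0.0725 and 0.9595 % in body fat percentage.

(0.0725, 0.9595)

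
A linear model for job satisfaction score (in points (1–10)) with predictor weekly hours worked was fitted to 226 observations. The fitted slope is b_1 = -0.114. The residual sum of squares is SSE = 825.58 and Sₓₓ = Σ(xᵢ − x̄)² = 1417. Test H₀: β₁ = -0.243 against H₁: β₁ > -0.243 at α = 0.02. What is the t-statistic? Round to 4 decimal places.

MSE = SSE/(n − 2) = 825.58/224 = 3.68563.
SE(b_1) = √(MSE/Sₓₓ) = √(3.68563/1417) = 0.0510001.
t = (-0.114 − (-0.243)) / 0.0510001 = 2.5294.
df = n − 2 = 224.
One-sided p ≈ 0.0061, which is < 0.02, so reject H₀.
There is evidence that the true slope on weekly hours worked exceeds -0.243 points (1–10) per unit.

t = 2.5294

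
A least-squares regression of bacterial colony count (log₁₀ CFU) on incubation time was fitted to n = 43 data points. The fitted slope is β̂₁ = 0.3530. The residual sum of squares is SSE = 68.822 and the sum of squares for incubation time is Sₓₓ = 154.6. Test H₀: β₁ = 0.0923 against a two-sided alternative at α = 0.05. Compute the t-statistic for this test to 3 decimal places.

t = 2.502

MSE = SSE/(n − 2) = 68.822/41 = 1.67859.
SE(β̂₁) = √(MSE/Sₓₓ) = √(1.67859/154.6) = 0.1042.
t = (0.3530 − 0.0923) / 0.1042 = 2.502.
df = n − 2 = 41.
Two-sided p ≈ 0.0164, which is < 0.05, so reject H₀.
There is evidence that the true slope on incubation time differs from 0.0923 log₁₀ CFU per unit.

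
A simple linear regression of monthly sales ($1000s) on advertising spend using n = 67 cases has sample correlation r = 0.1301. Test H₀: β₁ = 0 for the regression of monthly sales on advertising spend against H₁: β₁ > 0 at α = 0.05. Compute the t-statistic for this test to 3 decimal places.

t = 1.058

t = r·√(n − 2)/√(1 − r²) = 0.1301·√65/√0.983074 = 1.058.
df = n − 2 = 65.
One-sided p ≈ 0.1470, which is ≥ 0.05, so fail to reject H₀.
The data do not give significant evidence of a linear association between advertising spend and monthly sales.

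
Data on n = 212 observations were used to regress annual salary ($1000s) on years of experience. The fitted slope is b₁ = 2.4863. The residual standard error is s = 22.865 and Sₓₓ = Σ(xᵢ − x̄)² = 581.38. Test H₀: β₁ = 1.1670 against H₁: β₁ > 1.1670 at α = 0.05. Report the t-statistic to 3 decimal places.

t = 1.391

SE(b₁) = s/√Sₓₓ = 22.865/√581.38 = 0.94829.
t = (2.4863 − 1.1670) / 0.94829 = 1.391.
df = n − 2 = 210.
One-sided p ≈ 0.0828, which is ≥ 0.05, so fail to reject H₀.
The data do not give significant evidence that the true slope on years of experience exceeds 1.1670 $1000s per unit.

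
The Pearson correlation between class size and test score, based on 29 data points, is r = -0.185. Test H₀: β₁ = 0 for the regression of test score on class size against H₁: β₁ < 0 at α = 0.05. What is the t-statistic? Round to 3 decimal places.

t = -0.978

t = r·√(n − 2)/√(1 − r²) = -0.185·√27/√0.965775 = -0.978.
df = n − 2 = 27.
One-sided p ≈ 0.1683, which is ≥ 0.05, so fail to reject H₀.
The data do not give significant evidence of a linear association between class size and test score.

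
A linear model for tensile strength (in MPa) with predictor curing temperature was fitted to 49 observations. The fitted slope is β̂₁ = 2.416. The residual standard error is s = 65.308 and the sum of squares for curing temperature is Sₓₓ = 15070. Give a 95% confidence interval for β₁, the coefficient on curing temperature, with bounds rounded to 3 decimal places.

SE(β̂₁) = s/√Sₓₓ = 65.308/√15070 = 0.531998.
df = n − 2 = 47.
t* = t_{0.025, 47} = 2.011741.
Margin = t* × SE = 2.011741 × 0.531998 = 1.07024.
CI: 2.416 ± 1.07024 → (1.346, 3.486).
With 95% confidence, each one-unit increase in curing temperature is associated with a change of between 1.346 and 3.486 MPa in tensile strength.

(1.346, 3.486)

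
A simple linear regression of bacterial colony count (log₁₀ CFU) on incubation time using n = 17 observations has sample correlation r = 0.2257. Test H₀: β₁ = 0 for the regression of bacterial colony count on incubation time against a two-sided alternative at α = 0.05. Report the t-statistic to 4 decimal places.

t = r·√(n − 2)/√(1 − r²) = 0.2257·√15/√0.94906 = 0.8973.
df = n − 2 = 15.
Two-sided p ≈ 0.3837, which is ≥ 0.05, so fail to reject H₀.
The data do not give significant evidence of a linear association between incubation time and bacterial colony count.

t = 0.8973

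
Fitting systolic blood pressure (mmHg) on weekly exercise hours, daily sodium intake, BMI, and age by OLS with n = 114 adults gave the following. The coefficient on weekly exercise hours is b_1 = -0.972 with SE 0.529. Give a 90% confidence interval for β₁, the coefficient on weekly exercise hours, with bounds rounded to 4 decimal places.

df = n − k − 1 = 114 − 4 − 1 = 109.
t* = t_{0.05, 109} = 1.658953.
Margin = t* × SE = 1.658953 × 0.529 = 0.877586.
CI: -0.972 ± 0.877586 → (-1.8496, -0.0944).
With 90% confidence, each one-unit increase in weekly exercise hours is associated with a change of between -1.8496 and -0.0944 mmHg in systolic blood pressure, holding the other predictors fixed.

(-1.8496, -0.0944)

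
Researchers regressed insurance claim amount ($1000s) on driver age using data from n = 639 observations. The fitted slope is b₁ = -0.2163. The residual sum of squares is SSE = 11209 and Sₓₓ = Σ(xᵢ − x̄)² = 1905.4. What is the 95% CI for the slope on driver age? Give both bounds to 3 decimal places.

(-0.405, -0.028)

MSE = SSE/(n − 2) = 11209/637 = 17.5965.
SE(b₁) = √(MSE/Sₓₓ) = √(17.5965/1905.4) = 0.0960994.
df = n − 2 = 637.
t* = t_{0.025, 637} = 1.963695.
Margin = t* × SE = 1.963695 × 0.0960994 = 0.18871.
CI: -0.2163 ± 0.18871 → (-0.405, -0.028).
With 95% confidence, each one-unit increase in driver age is associated with a change of between -0.405 and -0.028 $1000s in insurance claim amount.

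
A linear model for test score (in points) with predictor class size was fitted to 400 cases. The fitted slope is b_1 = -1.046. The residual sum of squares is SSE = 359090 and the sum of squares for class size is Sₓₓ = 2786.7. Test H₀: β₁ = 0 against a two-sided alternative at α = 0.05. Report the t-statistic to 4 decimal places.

t = -1.8383

MSE = SSE/(n − 2) = 359090/398 = 902.236.
SE(b_1) = √(MSE/Sₓₓ) = √(902.236/2786.7) = 0.569004.
t = -1.046 / 0.569004 = -1.8383.
df = n − 2 = 398.
Two-sided p ≈ 0.0668, which is ≥ 0.05, so fail to reject H₀.
The data do not give significant evidence of an association between class size and test score.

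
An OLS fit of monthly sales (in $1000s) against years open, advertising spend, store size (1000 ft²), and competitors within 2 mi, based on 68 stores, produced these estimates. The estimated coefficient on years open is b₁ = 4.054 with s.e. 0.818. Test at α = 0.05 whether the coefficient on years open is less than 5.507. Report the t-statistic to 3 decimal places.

t = -1.776

H₀: β₁ = 5.507 vs H₁: β₁ < 5.507.
t = (b₁ − β₁⁰)/SE = (4.054 − 5.507) / 0.818 = -1.776.
df = n − k − 1 = 68 − 4 − 1 = 63.
One-sided p ≈ 0.0403, which is < 0.05, so reject H₀.
There is evidence that the true slope on years open is below 5.507 $1000s per unit, holding the other predictors fixed.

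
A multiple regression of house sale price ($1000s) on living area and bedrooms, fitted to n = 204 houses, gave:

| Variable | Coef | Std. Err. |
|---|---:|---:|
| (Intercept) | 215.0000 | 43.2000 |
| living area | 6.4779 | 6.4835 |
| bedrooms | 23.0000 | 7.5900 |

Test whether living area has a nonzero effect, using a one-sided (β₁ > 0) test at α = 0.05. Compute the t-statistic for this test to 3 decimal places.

Read off: b = 6.4779, SE = 6.4835 for living area.
H₀: β₁ = 0 vs H₁: β₁ > 0.
t = 6.4779 / 6.4835 = 0.999.
df = n − k − 1 = 204 − 2 − 1 = 201.
One-sided p ≈ 0.1595, which is ≥ 0.05, so fail to reject H₀.
The data do not give significant evidence that the true slope on living area is positive, holding the other predictors fixed.

t = 0.999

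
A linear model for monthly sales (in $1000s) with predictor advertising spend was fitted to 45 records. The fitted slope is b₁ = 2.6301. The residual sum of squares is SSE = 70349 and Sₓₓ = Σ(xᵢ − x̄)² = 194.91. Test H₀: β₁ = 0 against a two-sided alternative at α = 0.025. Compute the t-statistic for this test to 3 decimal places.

t = 0.908

MSE = SSE/(n − 2) = 70349/43 = 1636.02.
SE(b₁) = √(MSE/Sₓₓ) = √(1636.02/194.91) = 2.89719.
t = 2.6301 / 2.89719 = 0.908.
df = n − 2 = 43.
Two-sided p ≈ 0.3690, which is ≥ 0.025, so fail to reject H₀.
The data do not give significant evidence of an association between advertising spend and monthly sales.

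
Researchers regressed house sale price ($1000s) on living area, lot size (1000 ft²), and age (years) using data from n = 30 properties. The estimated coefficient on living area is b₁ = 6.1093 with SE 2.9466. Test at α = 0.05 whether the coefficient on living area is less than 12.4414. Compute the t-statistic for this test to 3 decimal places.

t = -2.149

H₀: β₁ = 12.4414 vs H₁: β₁ < 12.4414.
t = (b₁ − β₁⁰)/SE = (6.1093 − 12.4414) / 2.9466 = -2.149.
df = n − k − 1 = 30 − 3 − 1 = 26.
One-sided p ≈ 0.0206, which is < 0.05, so reject H₀.
There is evidence that the true slope on living area is below 12.4414 $1000s per unit, holding the other predictors fixed.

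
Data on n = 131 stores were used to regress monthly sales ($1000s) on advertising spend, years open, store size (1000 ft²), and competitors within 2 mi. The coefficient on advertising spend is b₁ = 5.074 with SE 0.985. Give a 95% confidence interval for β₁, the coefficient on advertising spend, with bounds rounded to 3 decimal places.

df = n − k − 1 = 131 − 4 − 1 = 126.
t* = t_{0.025, 126} = 1.978971.
Margin = t* × SE = 1.978971 × 0.985 = 1.94929.
CI: 5.074 ± 1.94929 → (3.125, 7.023).
With 95% confidence, each one-unit increase in advertising spend is associated with a change of between 3.125 and 7.023 $1000s in monthly sales, holding the other predictors fixed.

(3.125, 7.023)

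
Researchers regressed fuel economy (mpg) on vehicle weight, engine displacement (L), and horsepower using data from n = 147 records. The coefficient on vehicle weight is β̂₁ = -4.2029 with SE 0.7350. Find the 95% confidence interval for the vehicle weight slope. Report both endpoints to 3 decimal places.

(-5.656, -2.750)

df = n − k − 1 = 147 − 3 − 1 = 143.
t* = t_{0.025, 143} = 1.976692.
Margin = t* × SE = 1.976692 × 0.7350 = 1.45287.
CI: -4.2029 ± 1.45287 → (-5.656, -2.750).
With 95% confidence, each one-unit increase in vehicle weight is associated with a change of between -5.656 and -2.750 mpg in fuel economy, holding the other predictors fixed.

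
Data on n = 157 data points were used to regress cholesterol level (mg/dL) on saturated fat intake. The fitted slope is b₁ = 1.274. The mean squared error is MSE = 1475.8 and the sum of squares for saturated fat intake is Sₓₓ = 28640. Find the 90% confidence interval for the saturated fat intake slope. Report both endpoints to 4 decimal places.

SE(b₁) = √(MSE/Sₓₓ) = √(1475.8/28640) = 0.227001.
df = n − 2 = 155.
t* = t_{0.05, 155} = 1.654744.
Margin = t* × SE = 1.654744 × 0.227001 = 0.375628.
CI: 1.274 ± 0.375628 → (0.8984, 1.6496).
With 90% confidence, each one-unit increase in saturated fat intake is associated with a change of between 0.8984 and 1.6496 mg/dL in cholesterol level.

(0.8984, 1.6496)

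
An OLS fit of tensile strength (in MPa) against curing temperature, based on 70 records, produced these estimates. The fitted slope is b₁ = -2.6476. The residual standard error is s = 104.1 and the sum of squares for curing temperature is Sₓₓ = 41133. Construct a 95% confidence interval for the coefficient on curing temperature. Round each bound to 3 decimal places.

SE(b₁) = s/√Sₓₓ = 104.1/√41133 = 0.513281.
df = n − 2 = 68.
t* = t_{0.025, 68} = 1.995469.
Margin = t* × SE = 1.995469 × 0.513281 = 1.02424.
CI: -2.6476 ± 1.02424 → (-3.672, -1.623).
With 95% confidence, each one-unit increase in curing temperature is associated with a change of between -3.672 and -1.623 MPa in tensile strength.

(-3.672, -1.623)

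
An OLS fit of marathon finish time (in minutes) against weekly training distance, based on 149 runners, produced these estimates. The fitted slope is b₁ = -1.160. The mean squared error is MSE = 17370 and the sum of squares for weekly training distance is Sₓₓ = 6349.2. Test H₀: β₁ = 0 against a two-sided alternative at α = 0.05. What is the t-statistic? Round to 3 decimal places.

t = -0.701

SE(b₁) = √(MSE/Sₓₓ) = √(17370/6349.2) = 1.65402.
t = -1.160 / 1.65402 = -0.701.
df = n − 2 = 147.
Two-sided p ≈ 0.4842, which is ≥ 0.05, so fail to reject H₀.
The data do not give significant evidence of an association between weekly training distance and marathon finish time.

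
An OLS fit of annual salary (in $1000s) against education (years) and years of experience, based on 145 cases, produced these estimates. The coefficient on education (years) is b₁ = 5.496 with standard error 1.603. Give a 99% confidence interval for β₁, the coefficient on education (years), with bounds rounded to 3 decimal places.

df = n − k − 1 = 145 − 2 − 1 = 142.
t* = t_{0.005, 142} = 2.610895.
Margin = t* × SE = 2.610895 × 1.603 = 4.18527.
CI: 5.496 ± 4.18527 → (1.311, 9.681).
With 99% confidence, each one-unit increase in education (years) is associated with a change of between 1.311 and 9.681 $1000s in annual salary, holding the other predictors fixed.

(1.311, 9.681)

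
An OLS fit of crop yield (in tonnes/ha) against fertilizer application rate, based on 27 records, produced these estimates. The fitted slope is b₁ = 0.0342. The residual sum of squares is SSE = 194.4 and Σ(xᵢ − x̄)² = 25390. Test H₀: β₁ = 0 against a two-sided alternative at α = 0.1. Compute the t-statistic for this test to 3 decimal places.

MSE = SSE/(n − 2) = 194.4/25 = 7.776.
SE(b₁) = √(MSE/Sₓₓ) = √(7.776/25390) = 0.0175004.
t = 0.0342 / 0.0175004 = 1.954.
df = n − 2 = 25.
Two-sided p ≈ 0.0619, which is < 0.1, so reject H₀.
There is evidence that fertilizer application rate is associated with crop yield.

t = 1.954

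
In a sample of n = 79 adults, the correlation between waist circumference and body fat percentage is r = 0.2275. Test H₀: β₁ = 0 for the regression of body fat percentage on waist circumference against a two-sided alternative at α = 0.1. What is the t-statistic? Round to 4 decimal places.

t = r·√(n − 2)/√(1 − r²) = 0.2275·√77/√0.948244 = 2.0501.
df = n − 2 = 77.
Two-sided p ≈ 0.0438, which is < 0.1, so reject H₀.
There is evidence of a linear association between waist circumference and body fat percentage.

t = 2.0501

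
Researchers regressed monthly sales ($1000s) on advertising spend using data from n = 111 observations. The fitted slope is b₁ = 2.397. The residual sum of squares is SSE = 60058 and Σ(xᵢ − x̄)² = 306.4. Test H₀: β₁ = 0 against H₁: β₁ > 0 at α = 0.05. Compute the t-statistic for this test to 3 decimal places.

t = 1.787

MSE = SSE/(n − 2) = 60058/109 = 550.991.
SE(b₁) = √(MSE/Sₓₓ) = √(550.991/306.4) = 1.341.
t = 2.397 / 1.341 = 1.787.
df = n − 2 = 109.
One-sided p ≈ 0.0383, which is < 0.05, so reject H₀.
There is evidence that the true slope on advertising spend is positive.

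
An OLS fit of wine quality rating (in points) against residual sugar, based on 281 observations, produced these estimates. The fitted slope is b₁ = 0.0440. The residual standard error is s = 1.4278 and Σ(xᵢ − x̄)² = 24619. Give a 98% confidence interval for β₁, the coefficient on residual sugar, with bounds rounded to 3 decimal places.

SE(b₁) = s/√Sₓₓ = 1.4278/√24619 = 0.00909981.
df = n − 2 = 279.
t* = t_{0.01, 279} = 2.339788.
Margin = t* × SE = 2.339788 × 0.00909981 = 0.02129.
CI: 0.0440 ± 0.02129 → (0.023, 0.065).
With 98% confidence, each one-unit increase in residual sugar is associated with a change of between 0.023 and 0.065 points in wine quality rating.

(0.023, 0.065)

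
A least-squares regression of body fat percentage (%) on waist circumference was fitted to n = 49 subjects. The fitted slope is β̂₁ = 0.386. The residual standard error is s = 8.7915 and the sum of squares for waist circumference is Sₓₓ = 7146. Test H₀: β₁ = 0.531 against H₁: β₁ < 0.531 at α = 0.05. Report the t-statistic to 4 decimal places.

t = -1.3942

SE(β̂₁) = s/√Sₓₓ = 8.7915/√7146 = 0.104.
t = (0.386 − 0.531) / 0.104 = -1.3942.
df = n − 2 = 47.
One-sided p ≈ 0.0849, which is ≥ 0.05, so fail to reject H₀.
The data do not give significant evidence that the true slope on waist circumference is below 0.531 % per unit.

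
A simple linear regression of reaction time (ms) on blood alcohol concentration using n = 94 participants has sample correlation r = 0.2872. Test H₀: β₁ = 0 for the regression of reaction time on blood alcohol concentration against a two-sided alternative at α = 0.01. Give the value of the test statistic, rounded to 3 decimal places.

t = 2.876

t = r·√(n − 2)/√(1 − r²) = 0.2872·√92/√0.917516 = 2.876.
df = n − 2 = 92.
Two-sided p ≈ 0.0050, which is < 0.01, so reject H₀.
There is evidence of a linear association between blood alcohol concentration and reaction time.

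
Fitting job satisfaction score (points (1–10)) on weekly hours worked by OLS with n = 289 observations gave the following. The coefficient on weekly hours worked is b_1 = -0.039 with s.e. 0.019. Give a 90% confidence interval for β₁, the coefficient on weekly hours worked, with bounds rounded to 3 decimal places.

df = n − 2 = 289 − 2 = 287.
t* = t_{0.05, 287} = 1.65018.
Margin = t* × SE = 1.65018 × 0.019 = 0.03135.
CI: -0.039 ± 0.03135 → (-0.070, -0.008).
With 90% confidence, each one-unit increase in weekly hours worked is associated with a change of between -0.070 and -0.008 points (1–10) in job satisfaction score.

(-0.070, -0.008)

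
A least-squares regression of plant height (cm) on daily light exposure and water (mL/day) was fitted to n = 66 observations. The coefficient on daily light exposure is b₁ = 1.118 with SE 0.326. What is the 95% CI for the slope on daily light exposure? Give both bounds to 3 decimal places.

(0.467, 1.769)

df = n − k − 1 = 66 − 2 − 1 = 63.
t* = t_{0.025, 63} = 1.998341.
Margin = t* × SE = 1.998341 × 0.326 = 0.65146.
CI: 1.118 ± 0.65146 → (0.467, 1.769).
With 95% confidence, each one-unit increase in daily light exposure is associated with a change of between 0.467 and 1.769 cm in plant height, holding the other predictors fixed.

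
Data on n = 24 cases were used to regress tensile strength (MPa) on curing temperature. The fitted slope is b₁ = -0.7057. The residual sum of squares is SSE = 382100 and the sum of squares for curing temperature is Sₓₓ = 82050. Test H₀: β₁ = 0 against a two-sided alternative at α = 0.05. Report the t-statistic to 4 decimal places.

t = -1.5338

MSE = SSE/(n − 2) = 382100/22 = 17368.2.
SE(b₁) = √(MSE/Sₓₓ) = √(17368.2/82050) = 0.460085.
t = -0.7057 / 0.460085 = -1.5338.
df = n − 2 = 22.
Two-sided p ≈ 0.1393, which is ≥ 0.05, so fail to reject H₀.
The data do not give significant evidence of an association between curing temperature and tensile strength.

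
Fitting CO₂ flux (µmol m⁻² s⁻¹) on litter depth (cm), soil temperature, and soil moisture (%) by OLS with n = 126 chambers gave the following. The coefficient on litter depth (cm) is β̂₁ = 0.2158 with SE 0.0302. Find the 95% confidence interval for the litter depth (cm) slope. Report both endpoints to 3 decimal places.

df = n − k − 1 = 126 − 3 − 1 = 122.
t* = t_{0.025, 122} = 1.9796.
Margin = t* × SE = 1.9796 × 0.0302 = 0.05978.
CI: 0.2158 ± 0.05978 → (0.156, 0.276).
With 95% confidence, each one-unit increase in litter depth (cm) is associated with a change of between 0.156 and 0.276 µmol m⁻² s⁻¹ in CO₂ flux, holding the other predictors fixed.

(0.156, 0.276)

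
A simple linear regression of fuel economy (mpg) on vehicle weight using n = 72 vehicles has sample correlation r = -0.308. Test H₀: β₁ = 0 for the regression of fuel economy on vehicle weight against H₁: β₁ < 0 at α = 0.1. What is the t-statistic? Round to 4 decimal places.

t = r·√(n − 2)/√(1 − r²) = -0.308·√70/√0.905136 = -2.7086.
df = n − 2 = 70.
One-sided p ≈ 0.0042, which is < 0.1, so reject H₀.
There is evidence of a linear association between vehicle weight and fuel economy.

t = -2.7086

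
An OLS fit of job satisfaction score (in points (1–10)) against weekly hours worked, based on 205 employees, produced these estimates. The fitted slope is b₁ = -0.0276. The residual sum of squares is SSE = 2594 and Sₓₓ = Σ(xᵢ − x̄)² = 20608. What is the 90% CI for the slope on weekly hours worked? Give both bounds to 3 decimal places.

(-0.069, 0.014)

MSE = SSE/(n − 2) = 2594/203 = 12.7783.
SE(b₁) = √(MSE/Sₓₓ) = √(12.7783/20608) = 0.0249011.
df = n − 2 = 203.
t* = t_{0.05, 203} = 1.652394.
Margin = t* × SE = 1.652394 × 0.0249011 = 0.04115.
CI: -0.0276 ± 0.04115 → (-0.069, 0.014).
With 90% confidence, each one-unit increase in weekly hours worked is associated with a change of between -0.069 and 0.014 points (1–10) in job satisfaction score.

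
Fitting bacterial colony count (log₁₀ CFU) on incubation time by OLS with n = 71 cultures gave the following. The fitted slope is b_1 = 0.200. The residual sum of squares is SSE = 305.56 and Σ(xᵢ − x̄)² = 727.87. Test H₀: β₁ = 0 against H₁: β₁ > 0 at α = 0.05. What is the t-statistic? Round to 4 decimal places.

t = 2.5641

MSE = SSE/(n − 2) = 305.56/69 = 4.42841.
SE(b_1) = √(MSE/Sₓₓ) = √(4.42841/727.87) = 0.0780004.
t = 0.200 / 0.0780004 = 2.5641.
df = n − 2 = 69.
One-sided p ≈ 0.0063, which is < 0.05, so reject H₀.
There is evidence that the true slope on incubation time is positive.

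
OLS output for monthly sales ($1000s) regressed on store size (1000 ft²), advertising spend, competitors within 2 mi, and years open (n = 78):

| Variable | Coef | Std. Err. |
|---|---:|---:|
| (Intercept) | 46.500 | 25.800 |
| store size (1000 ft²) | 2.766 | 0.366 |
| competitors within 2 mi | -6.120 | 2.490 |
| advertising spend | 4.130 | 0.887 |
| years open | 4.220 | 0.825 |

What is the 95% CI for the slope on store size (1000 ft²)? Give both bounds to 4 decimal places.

Read off: b = 2.766, SE = 0.366 for store size (1000 ft²).
df = n − k − 1 = 78 − 4 − 1 = 73.
t* = t_{0.025, 73} = 1.992997.
Margin = t* × SE = 1.992997 × 0.366 = 0.729437.
CI: 2.766 ± 0.729437 → (2.0366, 3.4954).

(2.0366, 3.4954)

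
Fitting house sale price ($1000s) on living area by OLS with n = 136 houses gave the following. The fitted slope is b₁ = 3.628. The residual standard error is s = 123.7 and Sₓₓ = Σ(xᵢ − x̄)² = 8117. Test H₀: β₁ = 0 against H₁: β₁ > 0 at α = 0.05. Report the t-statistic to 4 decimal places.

SE(b₁) = s/√Sₓₓ = 123.7/√8117 = 1.373.
t = 3.628 / 1.373 = 2.6424.
df = n − 2 = 134.
One-sided p ≈ 0.0046, which is < 0.05, so reject H₀.
There is evidence that the true slope on living area is positive.

t = 2.6424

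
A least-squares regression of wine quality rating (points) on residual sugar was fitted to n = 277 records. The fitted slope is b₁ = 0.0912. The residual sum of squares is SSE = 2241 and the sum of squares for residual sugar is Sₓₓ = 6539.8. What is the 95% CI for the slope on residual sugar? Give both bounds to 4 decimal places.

MSE = SSE/(n − 2) = 2241/275 = 8.14909.
SE(b₁) = √(MSE/Sₓₓ) = √(8.14909/6539.8) = 0.0352998.
df = n − 2 = 275.
t* = t_{0.025, 275} = 1.968628.
Margin = t* × SE = 1.968628 × 0.0352998 = 0.069492.
CI: 0.0912 ± 0.069492 → (0.0217, 0.1607).
With 95% confidence, each one-unit increase in residual sugar is associated with a change of between 0.0217 and 0.1607 points in wine quality rating.

(0.0217, 0.1607)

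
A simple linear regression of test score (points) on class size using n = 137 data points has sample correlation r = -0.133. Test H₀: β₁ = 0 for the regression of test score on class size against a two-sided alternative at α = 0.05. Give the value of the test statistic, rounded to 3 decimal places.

t = r·√(n − 2)/√(1 − r²) = -0.133·√135/√0.982311 = -1.559.
df = n − 2 = 135.
Two-sided p ≈ 0.1213, which is ≥ 0.05, so fail to reject H₀.
The data do not give significant evidence of a linear association between class size and test score.

t = -1.559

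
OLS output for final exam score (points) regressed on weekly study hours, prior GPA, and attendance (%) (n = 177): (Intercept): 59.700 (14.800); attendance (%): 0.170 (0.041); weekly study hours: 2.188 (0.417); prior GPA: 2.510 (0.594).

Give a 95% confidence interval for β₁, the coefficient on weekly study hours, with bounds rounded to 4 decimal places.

Read off: b = 2.188, SE = 0.417 for weekly study hours.
df = n − k − 1 = 177 − 3 − 1 = 173.
t* = t_{0.025, 173} = 1.973771.
Margin = t* × SE = 1.973771 × 0.417 = 0.823063.
CI: 2.188 ± 0.823063 → (1.3649, 3.0111).

(1.3649, 3.0111)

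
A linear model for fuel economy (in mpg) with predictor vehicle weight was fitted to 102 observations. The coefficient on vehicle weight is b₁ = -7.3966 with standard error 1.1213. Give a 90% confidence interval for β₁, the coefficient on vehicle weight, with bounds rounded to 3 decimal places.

df = n − 2 = 102 − 2 = 100.
t* = t_{0.05, 100} = 1.660234.
Margin = t* × SE = 1.660234 × 1.1213 = 1.86162.
CI: -7.3966 ± 1.86162 → (-9.258, -5.535).
With 90% confidence, each one-unit increase in vehicle weight is associated with a change of between -9.258 and -5.535 mpg in fuel economy.

(-9.258, -5.535)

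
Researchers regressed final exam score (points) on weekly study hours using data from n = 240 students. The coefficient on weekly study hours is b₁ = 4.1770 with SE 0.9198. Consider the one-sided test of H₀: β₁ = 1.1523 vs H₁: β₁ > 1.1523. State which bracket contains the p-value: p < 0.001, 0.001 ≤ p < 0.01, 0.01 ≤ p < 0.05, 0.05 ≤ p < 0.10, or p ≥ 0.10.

t = (4.1770 − 1.1523) / 0.9198 = 3.288.
df = n − 2 = 240 − 2 = 238.
One-sided p = P(T_{238} > t) ≈ 0.0006.
So p < 0.001.

p < 0.001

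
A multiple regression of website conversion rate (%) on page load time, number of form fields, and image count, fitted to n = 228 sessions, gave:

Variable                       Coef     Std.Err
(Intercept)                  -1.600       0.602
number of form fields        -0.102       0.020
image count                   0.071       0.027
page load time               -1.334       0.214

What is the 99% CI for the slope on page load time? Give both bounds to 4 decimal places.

Read off: b = -1.334, SE = 0.214 for page load time.
df = n − k − 1 = 228 − 3 − 1 = 224.
t* = t_{0.005, 224} = 2.597955.
Margin = t* × SE = 2.597955 × 0.214 = 0.555962.
CI: -1.334 ± 0.555962 → (-1.8900, -0.7780).

(-1.8900, -0.7780)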